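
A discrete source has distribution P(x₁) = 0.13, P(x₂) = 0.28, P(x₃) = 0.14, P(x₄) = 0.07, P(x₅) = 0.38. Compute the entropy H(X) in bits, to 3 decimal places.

H = −Σ pᵢ log₂ pᵢ.
−0.13·log₂(0.13) = 0.3826
−0.28·log₂(0.28) = 0.5142
−0.14·log₂(0.14) = 0.3971
−0.07·log₂(0.07) = 0.2686
−0.38·log₂(0.38) = 0.5305
Sum ≈ 2.0930 → 2.093 bits.

2.093 bits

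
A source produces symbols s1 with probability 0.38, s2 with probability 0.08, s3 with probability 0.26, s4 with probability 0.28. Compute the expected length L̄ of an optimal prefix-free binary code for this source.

1.96 bits/symbol

Repeatedly combine the two least-probable nodes; the expected code length is the sum of the merged weights.
merge 2/25 + 13/50 → 17/50
merge 7/25 + 17/50 → 31/50
merge 19/50 + 31/50 → 1
L = 17/50 + 31/50 + 1 = 49/25 = 1.96 bits/symbol.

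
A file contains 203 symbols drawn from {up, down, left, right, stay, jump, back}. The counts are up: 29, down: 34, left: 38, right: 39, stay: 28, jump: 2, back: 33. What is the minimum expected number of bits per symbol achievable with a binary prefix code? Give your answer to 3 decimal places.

2.768 bits/symbol

Probabilities are the counts divided by 203.
Repeatedly combine the two least-probable nodes; the expected code length is the sum of the merged weights.
merge 2/203 + 4/29 → 30/203
merge 1/7 + 30/203 → 59/203
merge 33/203 + 34/203 → 67/203
merge 38/203 + 39/203 → 11/29
merge 59/203 + 67/203 → 18/29
merge 11/29 + 18/29 → 1
L = 30/203 + 59/203 + 67/203 + 11/29 + 18/29 + 1 = 562/203 ≈ 2.768 bits/symbol.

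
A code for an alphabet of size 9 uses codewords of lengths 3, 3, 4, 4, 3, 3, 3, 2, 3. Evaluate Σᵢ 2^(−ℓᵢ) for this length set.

With common denominator 2^4 = 16: Σ 2^(−ℓᵢ) = 2/16 + 2/16 + 1/16 + 1/16 + 2/16 + 2/16 + 2/16 + 4/16 + 2/16 = 18/16 = 1.125.

1.125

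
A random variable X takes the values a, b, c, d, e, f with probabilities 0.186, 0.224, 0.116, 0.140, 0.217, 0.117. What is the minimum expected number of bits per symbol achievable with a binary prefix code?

2.559 bits/symbol

Repeatedly combine the two least-probable nodes; the expected code length is the sum of the merged weights.
merge 29/250 + 117/1000 → 233/1000
merge 7/50 + 93/500 → 163/500
merge 217/1000 + 28/125 → 441/1000
merge 233/1000 + 163/500 → 559/1000
merge 441/1000 + 559/1000 → 1
L = 233/1000 + 163/500 + 441/1000 + 559/1000 + 1 = 2559/1000 = 2.559 bits/symbol.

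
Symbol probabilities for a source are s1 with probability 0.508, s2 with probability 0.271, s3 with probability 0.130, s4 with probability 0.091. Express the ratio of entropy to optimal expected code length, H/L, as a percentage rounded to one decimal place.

Entropy H = −Σ p log₂ p ≈ 1.7042 bits.
Huffman merges: 91/1000+13/100→221/1000; 221/1000+271/1000→123/250; 123/250+127/250→1. L = 1713/1000 ≈ 1.7130.
Efficiency = H/L = 1.7042/1.7130 = 99.5%.

99.5%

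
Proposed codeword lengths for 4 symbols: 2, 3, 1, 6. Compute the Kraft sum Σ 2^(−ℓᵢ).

With common denominator 2^6 = 64: Σ 2^(−ℓᵢ) = 16/64 + 8/64 + 32/64 + 1/64 = 57/64 = 0.890625.

0.890625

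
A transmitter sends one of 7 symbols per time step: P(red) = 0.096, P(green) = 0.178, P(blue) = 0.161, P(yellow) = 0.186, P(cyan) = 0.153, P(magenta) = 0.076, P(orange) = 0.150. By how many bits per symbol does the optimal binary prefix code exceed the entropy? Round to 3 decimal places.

0.057 bits

Entropy H = −Σ p log₂ p ≈ 2.7508 bits.
Huffman merges: 19/250+12/125→43/250; 3/20+153/1000→303/1000; 161/1000+43/250→333/1000; 89/500+93/500→91/250; 303/1000+333/1000→159/250; 91/250+159/250→1. L = 351/125 ≈ 2.8080.
L − H = 2.8080 − 2.7508 = 0.057 bits.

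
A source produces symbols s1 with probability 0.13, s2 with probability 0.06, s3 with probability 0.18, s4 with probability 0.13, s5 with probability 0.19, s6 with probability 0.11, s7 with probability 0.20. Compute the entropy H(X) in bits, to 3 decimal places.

H = −Σ pᵢ log₂ pᵢ.
−0.13·log₂(0.13) = 0.3826
−0.06·log₂(0.06) = 0.2435
−0.18·log₂(0.18) = 0.4453
−0.13·log₂(0.13) = 0.3826
−0.19·log₂(0.19) = 0.4552
−0.11·log₂(0.11) = 0.3503
−0.20·log₂(0.20) = 0.4644
Sum ≈ 2.7240 → 2.724 bits.

2.724 bits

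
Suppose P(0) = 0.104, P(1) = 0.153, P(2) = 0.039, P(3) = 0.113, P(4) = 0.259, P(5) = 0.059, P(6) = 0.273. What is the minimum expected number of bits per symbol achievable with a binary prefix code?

2.566 bits/symbol

Repeatedly combine the two least-probable nodes; the expected code length is the sum of the merged weights.
merge 39/1000 + 59/1000 → 49/500
merge 49/500 + 13/125 → 101/500
merge 113/1000 + 153/1000 → 133/500
merge 101/500 + 259/1000 → 461/1000
merge 133/500 + 273/1000 → 539/1000
merge 461/1000 + 539/1000 → 1
L = 49/500 + 101/500 + 133/500 + 461/1000 + 539/1000 + 1 = 1283/500 = 2.566 bits/symbol.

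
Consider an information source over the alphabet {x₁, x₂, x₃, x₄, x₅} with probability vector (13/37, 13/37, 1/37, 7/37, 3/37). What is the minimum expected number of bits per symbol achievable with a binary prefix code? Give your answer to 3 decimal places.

Repeatedly combine the two least-probable nodes; the expected code length is the sum of the merged weights.
merge 1/37 + 3/37 → 4/37
merge 4/37 + 7/37 → 11/37
merge 11/37 + 13/37 → 24/37
merge 13/37 + 24/37 → 1
L = 4/37 + 11/37 + 24/37 + 1 = 76/37 ≈ 2.054 bits/symbol.

2.054 bits/symbol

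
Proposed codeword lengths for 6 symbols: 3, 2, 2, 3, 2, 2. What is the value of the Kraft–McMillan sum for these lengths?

With common denominator 2^3 = 8: Σ 2^(−ℓᵢ) = 1/8 + 2/8 + 2/8 + 1/8 + 2/8 + 2/8 = 10/8 = 1.25.

1.25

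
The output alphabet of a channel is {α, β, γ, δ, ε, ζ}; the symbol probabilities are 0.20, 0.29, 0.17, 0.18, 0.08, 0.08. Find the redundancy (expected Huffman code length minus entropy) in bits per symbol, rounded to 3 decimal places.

Entropy H = −Σ p log₂ p ≈ 2.4452 bits.
Huffman merges: 2/25+2/25→4/25; 4/25+17/100→33/100; 9/50+1/5→19/50; 29/100+33/100→31/50; 19/50+31/50→1. L = 249/100 ≈ 2.4900.
L − H = 2.4900 − 2.4452 = 0.045 bits.

0.045 bits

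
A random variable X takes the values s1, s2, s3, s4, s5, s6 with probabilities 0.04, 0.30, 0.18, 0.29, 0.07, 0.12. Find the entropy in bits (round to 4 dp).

H = −Σ pᵢ log₂ pᵢ.
−0.04·log₂(0.04) = 0.1858
−0.30·log₂(0.30) = 0.5211
−0.18·log₂(0.18) = 0.4453
−0.29·log₂(0.29) = 0.5179
−0.07·log₂(0.07) = 0.2686
−0.12·log₂(0.12) = 0.3671
Sum ≈ 2.3057 → 2.3057 bits.

2.3057 bits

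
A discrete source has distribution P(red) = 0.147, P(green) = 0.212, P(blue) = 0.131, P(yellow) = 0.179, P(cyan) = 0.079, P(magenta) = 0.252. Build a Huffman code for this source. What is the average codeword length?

Repeatedly combine the two least-probable nodes; the expected code length is the sum of the merged weights.
merge 79/1000 + 131/1000 → 21/100
merge 147/1000 + 179/1000 → 163/500
merge 21/100 + 53/250 → 211/500
merge 63/250 + 163/500 → 289/500
merge 211/500 + 289/500 → 1
L = 21/100 + 163/500 + 211/500 + 289/500 + 1 = 317/125 = 2.536 bits/symbol.

2.536 bits/symbol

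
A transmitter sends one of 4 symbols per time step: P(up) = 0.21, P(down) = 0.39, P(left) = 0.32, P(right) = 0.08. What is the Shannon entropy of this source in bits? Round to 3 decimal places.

1.820 bits

H = −Σ pᵢ log₂ pᵢ.
−0.21·log₂(0.21) = 0.4728
−0.39·log₂(0.39) = 0.5298
−0.32·log₂(0.32) = 0.5260
−0.08·log₂(0.08) = 0.2915
Sum ≈ 1.8202 → 1.820 bits.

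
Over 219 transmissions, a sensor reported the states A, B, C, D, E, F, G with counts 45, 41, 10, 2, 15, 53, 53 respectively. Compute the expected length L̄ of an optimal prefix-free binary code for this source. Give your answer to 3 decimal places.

Probabilities are the counts divided by 219.
Repeatedly combine the two least-probable nodes; the expected code length is the sum of the merged weights.
merge 2/219 + 10/219 → 4/73
merge 4/73 + 5/73 → 9/73
merge 9/73 + 41/219 → 68/219
merge 15/73 + 53/219 → 98/219
merge 53/219 + 68/219 → 121/219
merge 98/219 + 121/219 → 1
L = 4/73 + 9/73 + 68/219 + 98/219 + 121/219 + 1 = 545/219 ≈ 2.489 bits/symbol.

2.489 bits/symbol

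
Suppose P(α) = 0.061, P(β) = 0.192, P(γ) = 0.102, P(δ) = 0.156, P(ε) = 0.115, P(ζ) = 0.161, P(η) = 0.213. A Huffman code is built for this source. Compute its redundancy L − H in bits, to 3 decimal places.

Entropy H = −Σ p log₂ p ≈ 2.7156 bits.
Huffman merges: 61/1000+51/500→163/1000; 23/200+39/250→271/1000; 161/1000+163/1000→81/250; 24/125+213/1000→81/200; 271/1000+81/250→119/200; 81/200+119/200→1. L = 1379/500 ≈ 2.7580.
L − H = 2.7580 − 2.7156 = 0.042 bits.

0.042 bits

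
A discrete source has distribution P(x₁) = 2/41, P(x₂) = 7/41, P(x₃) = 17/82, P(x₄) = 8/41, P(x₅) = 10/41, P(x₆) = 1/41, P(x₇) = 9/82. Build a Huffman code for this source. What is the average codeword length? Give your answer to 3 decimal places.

2.610 bits/symbol

Repeatedly combine the two least-probable nodes; the expected code length is the sum of the merged weights.
merge 1/41 + 2/41 → 3/41
merge 3/41 + 9/82 → 15/82
merge 7/41 + 15/82 → 29/82
merge 8/41 + 17/82 → 33/82
merge 10/41 + 29/82 → 49/82
merge 33/82 + 49/82 → 1
L = 3/41 + 15/82 + 29/82 + 33/82 + 49/82 + 1 = 107/41 ≈ 2.610 bits/symbol.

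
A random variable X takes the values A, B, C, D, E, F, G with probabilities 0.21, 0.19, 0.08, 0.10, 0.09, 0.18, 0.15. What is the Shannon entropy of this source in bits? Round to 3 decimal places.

H = −Σ pᵢ log₂ pᵢ.
−0.21·log₂(0.21) = 0.4728
−0.19·log₂(0.19) = 0.4552
−0.08·log₂(0.08) = 0.2915
−0.10·log₂(0.10) = 0.3322
−0.09·log₂(0.09) = 0.3127
−0.18·log₂(0.18) = 0.4453
−0.15·log₂(0.15) = 0.4105
Sum ≈ 2.7203 → 2.720 bits.

2.720 bits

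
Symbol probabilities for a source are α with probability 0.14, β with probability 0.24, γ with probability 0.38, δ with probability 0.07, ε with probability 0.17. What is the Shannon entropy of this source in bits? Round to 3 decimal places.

2.125 bits

H = −Σ pᵢ log₂ pᵢ.
−0.14·log₂(0.14) = 0.3971
−0.24·log₂(0.24) = 0.4941
−0.38·log₂(0.38) = 0.5305
−0.07·log₂(0.07) = 0.2686
−0.17·log₂(0.17) = 0.4346
Sum ≈ 2.1248 → 2.125 bits.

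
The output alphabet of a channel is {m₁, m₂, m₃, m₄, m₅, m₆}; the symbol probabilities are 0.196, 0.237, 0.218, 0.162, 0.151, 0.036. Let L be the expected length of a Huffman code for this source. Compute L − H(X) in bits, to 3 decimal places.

Entropy H = −Σ p log₂ p ≈ 2.4420 bits.
Huffman merges: 9/250+151/1000→187/1000; 81/500+187/1000→349/1000; 49/250+109/500→207/500; 237/1000+349/1000→293/500; 207/500+293/500→1. L = 317/125 ≈ 2.5360.
L − H = 2.5360 − 2.4420 = 0.094 bits.

0.094 bits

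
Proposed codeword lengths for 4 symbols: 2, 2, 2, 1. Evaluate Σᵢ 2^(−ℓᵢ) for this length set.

1.25

With common denominator 2^2 = 4: Σ 2^(−ℓᵢ) = 1/4 + 1/4 + 1/4 + 2/4 = 5/4 = 1.25.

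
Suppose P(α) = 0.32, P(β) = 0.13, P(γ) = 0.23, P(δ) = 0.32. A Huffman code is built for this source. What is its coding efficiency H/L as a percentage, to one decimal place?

Entropy H = −Σ p log₂ p ≈ 1.9224 bits.
Huffman merges: 13/100+23/100→9/25; 8/25+8/25→16/25; 9/25+16/25→1. L = 2 ≈ 2.0000.
Efficiency = H/L = 1.9224/2.0000 = 96.1%.

96.1%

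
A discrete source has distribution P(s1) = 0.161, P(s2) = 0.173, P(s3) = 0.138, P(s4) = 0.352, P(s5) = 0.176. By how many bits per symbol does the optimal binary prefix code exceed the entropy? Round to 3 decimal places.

0.068 bits

Entropy H = −Σ p log₂ p ≈ 2.2278 bits.
Huffman merges: 69/500+161/1000→299/1000; 173/1000+22/125→349/1000; 299/1000+349/1000→81/125; 44/125+81/125→1. L = 287/125 ≈ 2.2960.
L − H = 2.2960 − 2.2278 = 0.068 bits.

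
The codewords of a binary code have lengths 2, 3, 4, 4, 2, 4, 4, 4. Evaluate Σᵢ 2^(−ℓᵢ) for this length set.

0.9375

With common denominator 2^4 = 16: Σ 2^(−ℓᵢ) = 4/16 + 2/16 + 1/16 + 1/16 + 4/16 + 1/16 + 1/16 + 1/16 = 15/16 = 0.9375.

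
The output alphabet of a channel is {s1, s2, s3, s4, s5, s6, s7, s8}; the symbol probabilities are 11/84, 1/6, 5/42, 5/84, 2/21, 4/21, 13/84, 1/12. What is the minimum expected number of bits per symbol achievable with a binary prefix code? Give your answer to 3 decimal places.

2.952 bits/symbol

Repeatedly combine the two least-probable nodes; the expected code length is the sum of the merged weights.
merge 5/84 + 1/12 → 1/7
merge 2/21 + 5/42 → 3/14
merge 11/84 + 1/7 → 23/84
merge 13/84 + 1/6 → 9/28
merge 4/21 + 3/14 → 17/42
merge 23/84 + 9/28 → 25/42
merge 17/42 + 25/42 → 1
L = 1/7 + 3/14 + 23/84 + 9/28 + 17/42 + 25/42 + 1 = 62/21 ≈ 2.952 bits/symbol.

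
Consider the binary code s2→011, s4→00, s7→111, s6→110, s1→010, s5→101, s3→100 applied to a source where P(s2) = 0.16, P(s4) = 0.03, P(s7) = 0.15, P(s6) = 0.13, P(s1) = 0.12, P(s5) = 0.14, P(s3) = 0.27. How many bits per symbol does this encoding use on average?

L̄ = Σ pᵢ·ℓᵢ = 0.16·3 + 0.03·2 + 0.15·3 + 0.13·3 + 0.12·3 + 0.14·3 + 0.27·3 = 2.97 bits/symbol.

2.97 bits/symbol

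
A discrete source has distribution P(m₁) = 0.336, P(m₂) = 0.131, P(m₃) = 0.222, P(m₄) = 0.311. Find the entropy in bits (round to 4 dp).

1.9189 bits

H = −Σ pᵢ log₂ pᵢ.
−0.336·log₂(0.336) = 0.5287
−0.131·log₂(0.131) = 0.3841
−0.222·log₂(0.222) = 0.4820
−0.311·log₂(0.311) = 0.5240
Sum ≈ 1.9189 → 1.9189 bits.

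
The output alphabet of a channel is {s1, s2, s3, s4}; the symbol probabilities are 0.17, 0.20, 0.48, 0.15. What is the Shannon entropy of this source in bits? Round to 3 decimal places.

1.818 bits

H = −Σ pᵢ log₂ pᵢ.
−0.17·log₂(0.17) = 0.4346
−0.20·log₂(0.20) = 0.4644
−0.48·log₂(0.48) = 0.5083
−0.15·log₂(0.15) = 0.4105
Sum ≈ 1.8178 → 1.818 bits.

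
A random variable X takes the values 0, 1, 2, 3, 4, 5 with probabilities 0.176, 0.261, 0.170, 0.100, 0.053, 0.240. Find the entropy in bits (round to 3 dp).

H = −Σ pᵢ log₂ pᵢ.
−0.176·log₂(0.176) = 0.4411
−0.261·log₂(0.261) = 0.5058
−0.170·log₂(0.170) = 0.4346
−0.100·log₂(0.100) = 0.3322
−0.053·log₂(0.053) = 0.2246
−0.240·log₂(0.240) = 0.4941
Sum ≈ 2.4324 → 2.432 bits.

2.432 bits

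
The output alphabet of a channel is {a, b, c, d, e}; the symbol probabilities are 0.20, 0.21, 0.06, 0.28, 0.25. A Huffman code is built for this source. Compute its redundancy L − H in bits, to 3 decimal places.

0.065 bits

Entropy H = −Σ p log₂ p ≈ 2.1950 bits.
Huffman merges: 3/50+1/5→13/50; 21/100+1/4→23/50; 13/50+7/25→27/50; 23/50+27/50→1. L = 113/50 ≈ 2.2600.
L − H = 2.2600 − 2.1950 = 0.065 bits.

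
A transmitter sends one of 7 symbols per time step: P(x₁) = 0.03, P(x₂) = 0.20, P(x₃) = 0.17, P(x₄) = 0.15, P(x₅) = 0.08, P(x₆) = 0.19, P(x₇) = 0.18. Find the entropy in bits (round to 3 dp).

H = −Σ pᵢ log₂ pᵢ.
−0.03·log₂(0.03) = 0.1518
−0.20·log₂(0.20) = 0.4644
−0.17·log₂(0.17) = 0.4346
−0.15·log₂(0.15) = 0.4105
−0.08·log₂(0.08) = 0.2915
−0.19·log₂(0.19) = 0.4552
−0.18·log₂(0.18) = 0.4453
Sum ≈ 2.6533 → 2.653 bits.

2.653 bits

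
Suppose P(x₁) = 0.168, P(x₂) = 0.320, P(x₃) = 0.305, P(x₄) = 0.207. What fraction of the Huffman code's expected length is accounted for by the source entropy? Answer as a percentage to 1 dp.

Entropy H = −Σ p log₂ p ≈ 1.9512 bits.
Huffman merges: 21/125+207/1000→3/8; 61/200+8/25→5/8; 3/8+5/8→1. L = 2 ≈ 2.0000.
Efficiency = H/L = 1.9512/2.0000 = 97.6%.

97.6%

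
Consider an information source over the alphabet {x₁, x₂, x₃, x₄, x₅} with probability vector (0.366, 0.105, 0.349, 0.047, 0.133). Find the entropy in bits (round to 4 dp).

H = −Σ pᵢ log₂ pᵢ.
−0.366·log₂(0.366) = 0.5307
−0.105·log₂(0.105) = 0.3414
−0.349·log₂(0.349) = 0.5300
−0.047·log₂(0.047) = 0.2073
−0.133·log₂(0.133) = 0.3871
Sum ≈ 1.9966 → 1.9966 bits.

1.9966 bits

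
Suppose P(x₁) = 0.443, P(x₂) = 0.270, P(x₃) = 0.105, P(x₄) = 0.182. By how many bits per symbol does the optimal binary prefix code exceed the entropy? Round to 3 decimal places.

0.025 bits

Entropy H = −Σ p log₂ p ≈ 1.8191 bits.
Huffman merges: 21/200+91/500→287/1000; 27/100+287/1000→557/1000; 443/1000+557/1000→1. L = 461/250 ≈ 1.8440.
L − H = 1.8440 − 1.8191 = 0.025 bits.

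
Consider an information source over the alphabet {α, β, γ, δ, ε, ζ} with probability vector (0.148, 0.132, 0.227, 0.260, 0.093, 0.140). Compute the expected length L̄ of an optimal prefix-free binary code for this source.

Repeatedly combine the two least-probable nodes; the expected code length is the sum of the merged weights.
merge 93/1000 + 33/250 → 9/40
merge 7/50 + 37/250 → 36/125
merge 9/40 + 227/1000 → 113/250
merge 13/50 + 36/125 → 137/250
merge 113/250 + 137/250 → 1
L = 9/40 + 36/125 + 113/250 + 137/250 + 1 = 2513/1000 = 2.513 bits/symbol.

2.513 bits/symbol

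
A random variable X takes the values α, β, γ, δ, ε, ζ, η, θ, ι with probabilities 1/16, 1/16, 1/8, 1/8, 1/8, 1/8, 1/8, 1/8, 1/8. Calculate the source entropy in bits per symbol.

Each probability is a power of 1/2, so log₂(1/p) is an integer.
H = Σ p·log₂(1/p) = 1/16·4 + 1/16·4 + 1/8·3 + 1/8·3 + 1/8·3 + 1/8·3 + 1/8·3 + 1/8·3 + 1/8·3 = 3.125 bits.

3.125 bits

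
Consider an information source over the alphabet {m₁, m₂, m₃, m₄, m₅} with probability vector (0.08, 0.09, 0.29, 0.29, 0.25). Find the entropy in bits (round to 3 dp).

2.140 bits

H = −Σ pᵢ log₂ pᵢ.
−0.08·log₂(0.08) = 0.2915
−0.09·log₂(0.09) = 0.3127
−0.29·log₂(0.29) = 0.5179
−0.29·log₂(0.29) = 0.5179
−0.25·log₂(0.25) = 0.5000
Sum ≈ 2.1400 → 2.140 bits.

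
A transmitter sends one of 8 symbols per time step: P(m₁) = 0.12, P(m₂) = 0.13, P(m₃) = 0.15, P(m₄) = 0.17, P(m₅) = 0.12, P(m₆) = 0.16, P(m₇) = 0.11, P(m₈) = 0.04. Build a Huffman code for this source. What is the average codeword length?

Repeatedly combine the two least-probable nodes; the expected code length is the sum of the merged weights.
merge 1/25 + 11/100 → 3/20
merge 3/25 + 3/25 → 6/25
merge 13/100 + 3/20 → 7/25
merge 3/20 + 4/25 → 31/100
merge 17/100 + 6/25 → 41/100
merge 7/25 + 31/100 → 59/100
merge 41/100 + 59/100 → 1
L = 3/20 + 6/25 + 7/25 + 31/100 + 41/100 + 59/100 + 1 = 149/50 = 2.98 bits/symbol.

2.98 bits/symbol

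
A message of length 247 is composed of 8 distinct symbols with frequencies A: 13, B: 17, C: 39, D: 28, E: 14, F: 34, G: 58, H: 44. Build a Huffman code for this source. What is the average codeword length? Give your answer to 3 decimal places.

Probabilities are the counts divided by 247.
Repeatedly combine the two least-probable nodes; the expected code length is the sum of the merged weights.
merge 1/19 + 14/247 → 27/247
merge 17/247 + 27/247 → 44/247
merge 28/247 + 34/247 → 62/247
merge 3/19 + 44/247 → 83/247
merge 44/247 + 58/247 → 102/247
merge 62/247 + 83/247 → 145/247
merge 102/247 + 145/247 → 1
L = 27/247 + 44/247 + 62/247 + 83/247 + 102/247 + 145/247 + 1 = 710/247 ≈ 2.874 bits/symbol.

2.874 bits/symbol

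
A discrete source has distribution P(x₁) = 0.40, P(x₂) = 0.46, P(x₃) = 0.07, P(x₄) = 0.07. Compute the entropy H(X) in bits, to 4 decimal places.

1.5812 bits

H = −Σ pᵢ log₂ pᵢ.
−0.40·log₂(0.40) = 0.5288
−0.46·log₂(0.46) = 0.5153
−0.07·log₂(0.07) = 0.2686
−0.07·log₂(0.07) = 0.2686
Sum ≈ 1.5812 → 1.5812 bits.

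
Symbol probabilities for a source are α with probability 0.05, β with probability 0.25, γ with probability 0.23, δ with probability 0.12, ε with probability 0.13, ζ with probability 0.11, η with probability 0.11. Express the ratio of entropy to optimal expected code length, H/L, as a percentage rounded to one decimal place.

99.0%

Entropy H = −Σ p log₂ p ≈ 2.6540 bits.
Huffman merges: 1/20+11/100→4/25; 11/100+3/25→23/100; 13/100+4/25→29/100; 23/100+23/100→23/50; 1/4+29/100→27/50; 23/50+27/50→1. L = 67/25 ≈ 2.6800.
Efficiency = H/L = 2.6540/2.6800 = 99.0%.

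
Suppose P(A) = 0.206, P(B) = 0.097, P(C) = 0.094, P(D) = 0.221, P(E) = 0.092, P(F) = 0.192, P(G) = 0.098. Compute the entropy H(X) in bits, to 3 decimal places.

H = −Σ pᵢ log₂ pᵢ.
−0.206·log₂(0.206) = 0.4695
−0.097·log₂(0.097) = 0.3265
−0.094·log₂(0.094) = 0.3207
−0.221·log₂(0.221) = 0.4813
−0.092·log₂(0.092) = 0.3167
−0.192·log₂(0.192) = 0.4571
−0.098·log₂(0.098) = 0.3284
Sum ≈ 2.7002 → 2.700 bits.

2.700 bits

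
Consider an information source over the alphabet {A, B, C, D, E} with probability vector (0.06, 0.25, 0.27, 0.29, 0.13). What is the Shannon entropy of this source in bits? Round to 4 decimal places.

H = −Σ pᵢ log₂ pᵢ.
−0.06·log₂(0.06) = 0.2435
−0.25·log₂(0.25) = 0.5000
−0.27·log₂(0.27) = 0.5100
−0.29·log₂(0.29) = 0.5179
−0.13·log₂(0.13) = 0.3826
Sum ≈ 2.1541 → 2.1541 bits.

2.1541 bits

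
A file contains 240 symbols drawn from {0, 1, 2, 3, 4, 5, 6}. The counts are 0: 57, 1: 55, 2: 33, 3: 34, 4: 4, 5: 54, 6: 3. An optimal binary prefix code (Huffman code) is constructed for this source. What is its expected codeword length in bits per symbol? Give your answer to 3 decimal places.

Probabilities are the counts divided by 240.
Repeatedly combine the two least-probable nodes; the expected code length is the sum of the merged weights.
merge 1/80 + 1/60 → 7/240
merge 7/240 + 11/80 → 1/6
merge 17/120 + 1/6 → 37/120
merge 9/40 + 11/48 → 109/240
merge 19/80 + 37/120 → 131/240
merge 109/240 + 131/240 → 1
L = 7/240 + 1/6 + 37/120 + 109/240 + 131/240 + 1 = 601/240 ≈ 2.504 bits/symbol.

2.504 bits/symbol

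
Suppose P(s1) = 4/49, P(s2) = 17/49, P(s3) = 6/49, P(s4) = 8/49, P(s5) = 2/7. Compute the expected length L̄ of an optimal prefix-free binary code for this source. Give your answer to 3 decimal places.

2.204 bits/symbol

Repeatedly combine the two least-probable nodes; the expected code length is the sum of the merged weights.
merge 4/49 + 6/49 → 10/49
merge 8/49 + 10/49 → 18/49
merge 2/7 + 17/49 → 31/49
merge 18/49 + 31/49 → 1
L = 10/49 + 18/49 + 31/49 + 1 = 108/49 ≈ 2.204 bits/symbol.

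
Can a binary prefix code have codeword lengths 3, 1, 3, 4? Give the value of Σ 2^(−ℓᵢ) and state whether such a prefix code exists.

0.8125; yes

With common denominator 2^4 = 16: Σ 2^(−ℓᵢ) = 2/16 + 8/16 + 2/16 + 1/16 = 13/16 = 0.8125.
Kraft's inequality requires Σ ≤ 1; here Σ = 0.8125 ≤ 1, so such a prefix code exists.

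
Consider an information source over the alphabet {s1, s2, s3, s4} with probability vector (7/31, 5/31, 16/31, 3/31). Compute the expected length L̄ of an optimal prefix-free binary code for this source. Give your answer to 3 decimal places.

Repeatedly combine the two least-probable nodes; the expected code length is the sum of the merged weights.
merge 3/31 + 5/31 → 8/31
merge 7/31 + 8/31 → 15/31
merge 15/31 + 16/31 → 1
L = 8/31 + 15/31 + 1 = 54/31 ≈ 1.742 bits/symbol.

1.742 bits/symbol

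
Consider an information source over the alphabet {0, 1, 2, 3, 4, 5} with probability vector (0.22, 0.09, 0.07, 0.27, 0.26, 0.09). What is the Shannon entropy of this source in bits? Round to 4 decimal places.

H = −Σ pᵢ log₂ pᵢ.
−0.22·log₂(0.22) = 0.4806
−0.09·log₂(0.09) = 0.3127
−0.07·log₂(0.07) = 0.2686
−0.27·log₂(0.27) = 0.5100
−0.26·log₂(0.26) = 0.5053
−0.09·log₂(0.09) = 0.3127
Sum ≈ 2.3897 → 2.3897 bits.

2.3897 bits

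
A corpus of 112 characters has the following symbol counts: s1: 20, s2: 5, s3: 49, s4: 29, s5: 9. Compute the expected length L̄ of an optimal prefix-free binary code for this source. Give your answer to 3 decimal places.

1.991 bits/symbol

Probabilities are the counts divided by 112.
Repeatedly combine the two least-probable nodes; the expected code length is the sum of the merged weights.
merge 5/112 + 9/112 → 1/8
merge 1/8 + 5/28 → 17/56
merge 29/112 + 17/56 → 9/16
merge 7/16 + 9/16 → 1
L = 1/8 + 17/56 + 9/16 + 1 = 223/112 ≈ 1.991 bits/symbol.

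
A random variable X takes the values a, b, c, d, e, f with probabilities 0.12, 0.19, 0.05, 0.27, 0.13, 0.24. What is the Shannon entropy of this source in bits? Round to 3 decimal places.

H = −Σ pᵢ log₂ pᵢ.
−0.12·log₂(0.12) = 0.3671
−0.19·log₂(0.19) = 0.4552
−0.05·log₂(0.05) = 0.2161
−0.27·log₂(0.27) = 0.5100
−0.13·log₂(0.13) = 0.3826
−0.24·log₂(0.24) = 0.4941
Sum ≈ 2.4252 → 2.425 bits.

2.425 bits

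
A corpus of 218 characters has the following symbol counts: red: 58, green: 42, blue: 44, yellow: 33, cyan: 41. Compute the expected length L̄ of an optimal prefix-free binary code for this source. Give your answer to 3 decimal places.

Probabilities are the counts divided by 218.
Repeatedly combine the two least-probable nodes; the expected code length is the sum of the merged weights.
merge 33/218 + 41/218 → 37/109
merge 21/109 + 22/109 → 43/109
merge 29/109 + 37/109 → 66/109
merge 43/109 + 66/109 → 1
L = 37/109 + 43/109 + 66/109 + 1 = 255/109 ≈ 2.339 bits/symbol.

2.339 bits/symbol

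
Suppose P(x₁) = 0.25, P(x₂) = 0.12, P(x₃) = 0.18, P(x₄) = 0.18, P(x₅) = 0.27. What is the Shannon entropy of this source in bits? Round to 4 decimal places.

H = −Σ pᵢ log₂ pᵢ.
−0.25·log₂(0.25) = 0.5000
−0.12·log₂(0.12) = 0.3671
−0.18·log₂(0.18) = 0.4453
−0.18·log₂(0.18) = 0.4453
−0.27·log₂(0.27) = 0.5100
Sum ≈ 2.2677 → 2.2677 bits.

2.2677 bits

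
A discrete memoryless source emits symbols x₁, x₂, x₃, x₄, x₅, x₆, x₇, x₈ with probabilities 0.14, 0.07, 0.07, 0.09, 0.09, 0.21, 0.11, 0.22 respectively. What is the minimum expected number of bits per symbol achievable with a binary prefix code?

2.89 bits/symbol

Repeatedly combine the two least-probable nodes; the expected code length is the sum of the merged weights.
merge 7/100 + 7/100 → 7/50
merge 9/100 + 9/100 → 9/50
merge 11/100 + 7/50 → 1/4
merge 7/50 + 9/50 → 8/25
merge 21/100 + 11/50 → 43/100
merge 1/4 + 8/25 → 57/100
merge 43/100 + 57/100 → 1
L = 7/50 + 9/50 + 1/4 + 8/25 + 43/100 + 57/100 + 1 = 289/100 = 2.89 bits/symbol.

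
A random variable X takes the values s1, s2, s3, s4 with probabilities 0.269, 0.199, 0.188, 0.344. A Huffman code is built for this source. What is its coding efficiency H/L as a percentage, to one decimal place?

97.8%

Entropy H = −Σ p log₂ p ≈ 1.9560 bits.
Huffman merges: 47/250+199/1000→387/1000; 269/1000+43/125→613/1000; 387/1000+613/1000→1. L = 2 ≈ 2.0000.
Efficiency = H/L = 1.9560/2.0000 = 97.8%.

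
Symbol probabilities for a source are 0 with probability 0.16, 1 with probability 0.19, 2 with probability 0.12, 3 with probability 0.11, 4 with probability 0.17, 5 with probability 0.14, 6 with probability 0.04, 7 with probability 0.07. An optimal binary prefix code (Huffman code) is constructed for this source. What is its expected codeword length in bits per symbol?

2.92 bits/symbol

Repeatedly combine the two least-probable nodes; the expected code length is the sum of the merged weights.
merge 1/25 + 7/100 → 11/100
merge 11/100 + 11/100 → 11/50
merge 3/25 + 7/50 → 13/50
merge 4/25 + 17/100 → 33/100
merge 19/100 + 11/50 → 41/100
merge 13/50 + 33/100 → 59/100
merge 41/100 + 59/100 → 1
L = 11/100 + 11/50 + 13/50 + 33/100 + 41/100 + 59/100 + 1 = 73/25 = 2.92 bits/symbol.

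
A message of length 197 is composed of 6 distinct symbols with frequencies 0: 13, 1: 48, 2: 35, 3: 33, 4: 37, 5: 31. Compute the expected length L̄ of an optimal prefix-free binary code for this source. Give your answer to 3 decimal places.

Probabilities are the counts divided by 197.
Repeatedly combine the two least-probable nodes; the expected code length is the sum of the merged weights.
merge 13/197 + 31/197 → 44/197
merge 33/197 + 35/197 → 68/197
merge 37/197 + 44/197 → 81/197
merge 48/197 + 68/197 → 116/197
merge 81/197 + 116/197 → 1
L = 44/197 + 68/197 + 81/197 + 116/197 + 1 = 506/197 ≈ 2.569 bits/symbol.

2.569 bits/symbol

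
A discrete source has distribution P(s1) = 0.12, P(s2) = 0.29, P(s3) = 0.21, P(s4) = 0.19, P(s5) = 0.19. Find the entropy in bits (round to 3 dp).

2.268 bits

H = −Σ pᵢ log₂ pᵢ.
−0.12·log₂(0.12) = 0.3671
−0.29·log₂(0.29) = 0.5179
−0.21·log₂(0.21) = 0.4728
−0.19·log₂(0.19) = 0.4552
−0.19·log₂(0.19) = 0.4552
Sum ≈ 2.2682 → 2.268 bits.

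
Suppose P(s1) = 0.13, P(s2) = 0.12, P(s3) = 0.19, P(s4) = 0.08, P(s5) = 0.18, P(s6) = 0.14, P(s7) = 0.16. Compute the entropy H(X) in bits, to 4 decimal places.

2.7619 bits

H = −Σ pᵢ log₂ pᵢ.
−0.13·log₂(0.13) = 0.3826
−0.12·log₂(0.12) = 0.3671
−0.19·log₂(0.19) = 0.4552
−0.08·log₂(0.08) = 0.2915
−0.18·log₂(0.18) = 0.4453
−0.14·log₂(0.14) = 0.3971
−0.16·log₂(0.16) = 0.4230
Sum ≈ 2.7619 → 2.7619 bits.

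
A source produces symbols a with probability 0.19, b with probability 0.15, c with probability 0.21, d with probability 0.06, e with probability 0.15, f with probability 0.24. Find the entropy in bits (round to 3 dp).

H = −Σ pᵢ log₂ pᵢ.
−0.19·log₂(0.19) = 0.4552
−0.15·log₂(0.15) = 0.4105
−0.21·log₂(0.21) = 0.4728
−0.06·log₂(0.06) = 0.2435
−0.15·log₂(0.15) = 0.4105
−0.24·log₂(0.24) = 0.4941
Sum ≈ 2.4868 → 2.487 bits.

2.487 bits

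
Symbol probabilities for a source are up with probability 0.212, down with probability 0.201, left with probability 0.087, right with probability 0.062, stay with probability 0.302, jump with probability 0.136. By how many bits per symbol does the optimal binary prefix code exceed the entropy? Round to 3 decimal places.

Entropy H = −Σ p log₂ p ≈ 2.4080 bits.
Huffman merges: 31/500+87/1000→149/1000; 17/125+149/1000→57/200; 201/1000+53/250→413/1000; 57/200+151/500→587/1000; 413/1000+587/1000→1. L = 1217/500 ≈ 2.4340.
L − H = 2.4340 − 2.4080 = 0.026 bits.

0.026 bits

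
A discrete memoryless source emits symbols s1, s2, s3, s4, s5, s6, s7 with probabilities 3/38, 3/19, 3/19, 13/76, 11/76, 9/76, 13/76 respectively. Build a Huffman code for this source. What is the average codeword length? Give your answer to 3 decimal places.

Repeatedly combine the two least-probable nodes; the expected code length is the sum of the merged weights.
merge 3/38 + 9/76 → 15/76
merge 11/76 + 3/19 → 23/76
merge 3/19 + 13/76 → 25/76
merge 13/76 + 15/76 → 7/19
merge 23/76 + 25/76 → 12/19
merge 7/19 + 12/19 → 1
L = 15/76 + 23/76 + 25/76 + 7/19 + 12/19 + 1 = 215/76 ≈ 2.829 bits/symbol.

2.829 bits/symbol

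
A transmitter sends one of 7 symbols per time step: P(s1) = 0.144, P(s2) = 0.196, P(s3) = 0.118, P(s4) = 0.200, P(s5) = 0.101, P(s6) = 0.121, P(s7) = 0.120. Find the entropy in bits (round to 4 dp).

2.7614 bits

H = −Σ pᵢ log₂ pᵢ.
−0.144·log₂(0.144) = 0.4026
−0.196·log₂(0.196) = 0.4608
−0.118·log₂(0.118) = 0.3638
−0.200·log₂(0.200) = 0.4644
−0.101·log₂(0.101) = 0.3341
−0.121·log₂(0.121) = 0.3687
−0.120·log₂(0.120) = 0.3671
Sum ≈ 2.7614 → 2.7614 bits.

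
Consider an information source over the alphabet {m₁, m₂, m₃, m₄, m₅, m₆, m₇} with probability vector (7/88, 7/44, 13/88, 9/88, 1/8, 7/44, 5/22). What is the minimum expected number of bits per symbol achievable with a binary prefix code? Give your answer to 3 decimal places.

2.773 bits/symbol

Repeatedly combine the two least-probable nodes; the expected code length is the sum of the merged weights.
merge 7/88 + 9/88 → 2/11
merge 1/8 + 13/88 → 3/11
merge 7/44 + 7/44 → 7/22
merge 2/11 + 5/22 → 9/22
merge 3/11 + 7/22 → 13/22
merge 9/22 + 13/22 → 1
L = 2/11 + 3/11 + 7/22 + 9/22 + 13/22 + 1 = 61/22 ≈ 2.773 bits/symbol.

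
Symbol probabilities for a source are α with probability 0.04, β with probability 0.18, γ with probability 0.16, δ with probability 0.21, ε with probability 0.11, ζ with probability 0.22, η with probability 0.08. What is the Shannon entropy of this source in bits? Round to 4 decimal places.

H = −Σ pᵢ log₂ pᵢ.
−0.04·log₂(0.04) = 0.1858
−0.18·log₂(0.18) = 0.4453
−0.16·log₂(0.16) = 0.4230
−0.21·log₂(0.21) = 0.4728
−0.11·log₂(0.11) = 0.3503
−0.22·log₂(0.22) = 0.4806
−0.08·log₂(0.08) = 0.2915
Sum ≈ 2.6493 → 2.6493 bits.

2.6493 bits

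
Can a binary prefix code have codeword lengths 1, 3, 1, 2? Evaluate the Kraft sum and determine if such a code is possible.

With common denominator 2^3 = 8: Σ 2^(−ℓᵢ) = 4/8 + 1/8 + 4/8 + 2/8 = 11/8 = 1.375.
Kraft's inequality requires Σ ≤ 1; here Σ = 1.375 > 1, so no such prefix code exists.

1.375; no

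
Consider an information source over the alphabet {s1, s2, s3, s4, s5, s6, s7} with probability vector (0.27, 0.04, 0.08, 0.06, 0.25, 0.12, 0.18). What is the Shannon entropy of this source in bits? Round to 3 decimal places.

2.543 bits

H = −Σ pᵢ log₂ pᵢ.
−0.27·log₂(0.27) = 0.5100
−0.04·log₂(0.04) = 0.1858
−0.08·log₂(0.08) = 0.2915
−0.06·log₂(0.06) = 0.2435
−0.25·log₂(0.25) = 0.5000
−0.12·log₂(0.12) = 0.3671
−0.18·log₂(0.18) = 0.4453
Sum ≈ 2.5432 → 2.543 bits.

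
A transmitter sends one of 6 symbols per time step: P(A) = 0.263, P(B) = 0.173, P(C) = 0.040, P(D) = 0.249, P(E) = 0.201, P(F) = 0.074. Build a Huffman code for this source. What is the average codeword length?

2.401 bits/symbol

Repeatedly combine the two least-probable nodes; the expected code length is the sum of the merged weights.
merge 1/25 + 37/500 → 57/500
merge 57/500 + 173/1000 → 287/1000
merge 201/1000 + 249/1000 → 9/20
merge 263/1000 + 287/1000 → 11/20
merge 9/20 + 11/20 → 1
L = 57/500 + 287/1000 + 9/20 + 11/20 + 1 = 2401/1000 = 2.401 bits/symbol.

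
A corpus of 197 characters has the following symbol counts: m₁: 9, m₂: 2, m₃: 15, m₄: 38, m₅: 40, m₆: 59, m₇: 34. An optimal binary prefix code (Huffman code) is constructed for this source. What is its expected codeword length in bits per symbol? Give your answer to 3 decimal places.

2.492 bits/symbol

Probabilities are the counts divided by 197.
Repeatedly combine the two least-probable nodes; the expected code length is the sum of the merged weights.
merge 2/197 + 9/197 → 11/197
merge 11/197 + 15/197 → 26/197
merge 26/197 + 34/197 → 60/197
merge 38/197 + 40/197 → 78/197
merge 59/197 + 60/197 → 119/197
merge 78/197 + 119/197 → 1
L = 11/197 + 26/197 + 60/197 + 78/197 + 119/197 + 1 = 491/197 ≈ 2.492 bits/symbol.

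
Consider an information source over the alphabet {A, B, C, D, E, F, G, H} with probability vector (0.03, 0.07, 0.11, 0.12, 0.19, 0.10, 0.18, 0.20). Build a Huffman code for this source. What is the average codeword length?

2.9 bits/symbol

Repeatedly combine the two least-probable nodes; the expected code length is the sum of the merged weights.
merge 3/100 + 7/100 → 1/10
merge 1/10 + 1/10 → 1/5
merge 11/100 + 3/25 → 23/100
merge 9/50 + 19/100 → 37/100
merge 1/5 + 1/5 → 2/5
merge 23/100 + 37/100 → 3/5
merge 2/5 + 3/5 → 1
L = 1/10 + 1/5 + 23/100 + 37/100 + 2/5 + 3/5 + 1 = 29/10 = 2.9 bits/symbol.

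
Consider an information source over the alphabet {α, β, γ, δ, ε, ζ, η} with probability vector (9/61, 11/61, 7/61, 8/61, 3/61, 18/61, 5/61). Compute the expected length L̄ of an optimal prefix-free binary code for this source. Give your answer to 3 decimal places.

Repeatedly combine the two least-probable nodes; the expected code length is the sum of the merged weights.
merge 3/61 + 5/61 → 8/61
merge 7/61 + 8/61 → 15/61
merge 8/61 + 9/61 → 17/61
merge 11/61 + 15/61 → 26/61
merge 17/61 + 18/61 → 35/61
merge 26/61 + 35/61 → 1
L = 8/61 + 15/61 + 17/61 + 26/61 + 35/61 + 1 = 162/61 ≈ 2.656 bits/symbol.

2.656 bits/symbol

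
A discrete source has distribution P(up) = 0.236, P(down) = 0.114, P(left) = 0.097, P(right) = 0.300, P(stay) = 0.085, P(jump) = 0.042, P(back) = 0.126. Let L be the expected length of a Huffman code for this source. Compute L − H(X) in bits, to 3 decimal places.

Entropy H = −Σ p log₂ p ≈ 2.5673 bits.
Huffman merges: 21/500+17/200→127/1000; 97/1000+57/500→211/1000; 63/500+127/1000→253/1000; 211/1000+59/250→447/1000; 253/1000+3/10→553/1000; 447/1000+553/1000→1. L = 2591/1000 ≈ 2.5910.
L − H = 2.5910 − 2.5673 = 0.024 bits.

0.024 bits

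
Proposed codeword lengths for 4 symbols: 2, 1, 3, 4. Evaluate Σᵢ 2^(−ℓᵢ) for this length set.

0.9375

With common denominator 2^4 = 16: Σ 2^(−ℓᵢ) = 4/16 + 8/16 + 2/16 + 1/16 = 15/16 = 0.9375.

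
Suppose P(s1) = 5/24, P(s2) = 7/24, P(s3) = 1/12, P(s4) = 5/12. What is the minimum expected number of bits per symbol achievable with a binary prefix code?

Repeatedly combine the two least-probable nodes; the expected code length is the sum of the merged weights.
merge 1/12 + 5/24 → 7/24
merge 7/24 + 7/24 → 7/12
merge 5/12 + 7/12 → 1
L = 7/24 + 7/12 + 1 = 15/8 = 1.875 bits/symbol.

1.875 bits/symbol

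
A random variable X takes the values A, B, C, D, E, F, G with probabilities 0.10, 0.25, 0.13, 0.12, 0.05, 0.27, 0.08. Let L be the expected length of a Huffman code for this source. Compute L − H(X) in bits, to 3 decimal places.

Entropy H = −Σ p log₂ p ≈ 2.5995 bits.
Huffman merges: 1/20+2/25→13/100; 1/10+3/25→11/50; 13/100+13/100→13/50; 11/50+1/4→47/100; 13/50+27/100→53/100; 47/100+53/100→1. L = 261/100 ≈ 2.6100.
L − H = 2.6100 − 2.5995 = 0.010 bits.

0.010 bits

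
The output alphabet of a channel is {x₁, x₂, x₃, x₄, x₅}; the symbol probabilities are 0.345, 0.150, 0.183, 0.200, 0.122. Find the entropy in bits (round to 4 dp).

2.2233 bits

H = −Σ pᵢ log₂ pᵢ.
−0.345·log₂(0.345) = 0.5297
−0.150·log₂(0.150) = 0.4105
−0.183·log₂(0.183) = 0.4484
−0.200·log₂(0.200) = 0.4644
−0.122·log₂(0.122) = 0.3703
Sum ≈ 2.2233 → 2.2233 bits.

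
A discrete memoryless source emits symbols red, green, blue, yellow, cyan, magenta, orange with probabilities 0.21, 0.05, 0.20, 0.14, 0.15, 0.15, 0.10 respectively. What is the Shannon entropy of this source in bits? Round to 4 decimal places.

H = −Σ pᵢ log₂ pᵢ.
−0.21·log₂(0.21) = 0.4728
−0.05·log₂(0.05) = 0.2161
−0.20·log₂(0.20) = 0.4644
−0.14·log₂(0.14) = 0.3971
−0.15·log₂(0.15) = 0.4105
−0.15·log₂(0.15) = 0.4105
−0.10·log₂(0.10) = 0.3322
Sum ≈ 2.7037 → 2.7037 bits.

2.7037 bits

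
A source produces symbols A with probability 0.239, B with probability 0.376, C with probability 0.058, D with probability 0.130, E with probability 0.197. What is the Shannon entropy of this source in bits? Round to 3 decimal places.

2.107 bits

H = −Σ pᵢ log₂ pᵢ.
−0.239·log₂(0.239) = 0.4935
−0.376·log₂(0.376) = 0.5306
−0.058·log₂(0.058) = 0.2383
−0.130·log₂(0.130) = 0.3826
−0.197·log₂(0.197) = 0.4617
Sum ≈ 2.1067 → 2.107 bits.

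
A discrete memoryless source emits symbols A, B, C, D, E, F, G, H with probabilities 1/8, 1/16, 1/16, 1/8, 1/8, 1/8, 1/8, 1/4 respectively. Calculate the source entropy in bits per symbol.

2.875 bits

Each probability is a power of 1/2, so log₂(1/p) is an integer.
H = Σ p·log₂(1/p) = 1/8·3 + 1/16·4 + 1/16·4 + 1/8·3 + 1/8·3 + 1/8·3 + 1/8·3 + 1/4·2 = 2.875 bits.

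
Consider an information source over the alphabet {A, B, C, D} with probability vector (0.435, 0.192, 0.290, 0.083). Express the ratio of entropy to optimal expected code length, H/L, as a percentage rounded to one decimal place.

97.6%

Entropy H = −Σ p log₂ p ≈ 1.7955 bits.
Huffman merges: 83/1000+24/125→11/40; 11/40+29/100→113/200; 87/200+113/200→1. L = 46/25 ≈ 1.8400.
Efficiency = H/L = 1.7955/1.8400 = 97.6%.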